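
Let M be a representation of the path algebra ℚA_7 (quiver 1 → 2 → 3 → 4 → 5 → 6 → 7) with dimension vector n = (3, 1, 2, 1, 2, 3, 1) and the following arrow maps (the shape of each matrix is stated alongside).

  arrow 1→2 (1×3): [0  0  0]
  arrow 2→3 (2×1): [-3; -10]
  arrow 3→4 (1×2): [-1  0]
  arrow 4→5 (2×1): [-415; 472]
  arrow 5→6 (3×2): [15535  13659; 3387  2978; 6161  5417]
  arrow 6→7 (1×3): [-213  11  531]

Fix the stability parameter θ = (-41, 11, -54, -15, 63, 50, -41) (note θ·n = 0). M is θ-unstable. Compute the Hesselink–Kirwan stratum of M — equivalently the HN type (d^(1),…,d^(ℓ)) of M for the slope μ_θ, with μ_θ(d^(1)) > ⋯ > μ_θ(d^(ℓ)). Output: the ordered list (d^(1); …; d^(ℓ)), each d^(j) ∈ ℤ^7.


Interval decomposition of M: I[1,1]^3, I[2,7], I[3,3], I[5,6], I[6,6].
HN type (ℓ=7): μ^(1)=113/2; μ^(2)=50; μ^(3)=24; μ^(4)=-15; μ^(5)=-43/2; μ^(6)=-41; μ^(7)=-54

((0, 0, 0, 0, 1, 1, 0); (0, 0, 0, 0, 0, 1, 0); (0, 0, 0, 0, 1, 1, 1); (0, 0, 0, 1, 0, 0, 0); (0, 1, 1, 0, 0, 0, 0); (3, 0, 0, 0, 0, 0, 0); (0, 0, 1, 0, 0, 0, 0))


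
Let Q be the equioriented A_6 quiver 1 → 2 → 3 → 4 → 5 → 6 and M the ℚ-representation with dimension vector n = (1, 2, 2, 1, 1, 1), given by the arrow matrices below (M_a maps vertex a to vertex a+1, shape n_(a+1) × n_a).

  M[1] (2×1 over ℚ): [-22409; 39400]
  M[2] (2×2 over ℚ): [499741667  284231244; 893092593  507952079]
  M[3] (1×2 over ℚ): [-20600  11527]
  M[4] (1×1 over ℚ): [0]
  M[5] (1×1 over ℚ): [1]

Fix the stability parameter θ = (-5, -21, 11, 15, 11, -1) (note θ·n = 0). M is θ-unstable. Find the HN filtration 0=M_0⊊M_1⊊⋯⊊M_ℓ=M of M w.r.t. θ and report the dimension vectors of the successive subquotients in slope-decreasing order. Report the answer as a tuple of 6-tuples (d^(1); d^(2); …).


Barcode: M ≅ I[1,4], I[2,3], I[5,6]. HN layers by μ_θ (5 steps, strictly decreasing):
  μ^(1)=15; μ^(2)=11; μ^(3)=5; μ^(4)=-13; μ^(5)=-21

((0, 0, 0, 1, 0, 0); (0, 0, 2, 0, 0, 0); (0, 0, 0, 0, 1, 1); (1, 1, 0, 0, 0, 0); (0, 1, 0, 0, 0, 0))


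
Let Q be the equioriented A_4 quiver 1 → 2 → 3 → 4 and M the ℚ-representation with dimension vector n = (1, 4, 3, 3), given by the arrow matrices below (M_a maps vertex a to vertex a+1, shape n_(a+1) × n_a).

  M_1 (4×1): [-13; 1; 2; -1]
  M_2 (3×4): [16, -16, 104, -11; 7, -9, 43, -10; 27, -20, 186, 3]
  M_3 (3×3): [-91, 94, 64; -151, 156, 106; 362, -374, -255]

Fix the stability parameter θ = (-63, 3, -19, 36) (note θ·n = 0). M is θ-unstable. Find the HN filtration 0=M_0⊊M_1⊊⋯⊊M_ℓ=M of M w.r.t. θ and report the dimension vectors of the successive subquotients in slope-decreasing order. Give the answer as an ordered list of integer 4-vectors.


Barcode: M ≅ I[1,4], I[2,2], I[2,4]^2. HN layers by μ_θ (4 steps, strictly decreasing):
  μ^(1)=36; μ^(2)=3; μ^(3)=-8; μ^(4)=-63

((0, 0, 0, 3); (0, 1, 0, 0); (0, 3, 3, 0); (1, 0, 0, 0))


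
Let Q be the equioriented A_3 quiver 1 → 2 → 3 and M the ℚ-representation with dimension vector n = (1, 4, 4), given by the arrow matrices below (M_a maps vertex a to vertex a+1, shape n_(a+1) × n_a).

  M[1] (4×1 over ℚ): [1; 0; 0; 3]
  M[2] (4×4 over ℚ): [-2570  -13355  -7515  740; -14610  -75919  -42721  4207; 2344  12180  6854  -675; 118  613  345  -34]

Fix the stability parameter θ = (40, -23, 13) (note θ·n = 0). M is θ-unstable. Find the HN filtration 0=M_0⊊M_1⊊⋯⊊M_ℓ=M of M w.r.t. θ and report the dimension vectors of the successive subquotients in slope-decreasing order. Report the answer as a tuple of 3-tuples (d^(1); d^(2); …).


Barcode: M ≅ I[1,3], I[2,2]^2, I[2,3], I[3,3]^2. HN layers by μ_θ (3 steps, strictly decreasing):
  μ^(1)=13; μ^(2)=17/2; μ^(3)=-23

((0, 0, 4); (1, 1, 0); (0, 3, 0))


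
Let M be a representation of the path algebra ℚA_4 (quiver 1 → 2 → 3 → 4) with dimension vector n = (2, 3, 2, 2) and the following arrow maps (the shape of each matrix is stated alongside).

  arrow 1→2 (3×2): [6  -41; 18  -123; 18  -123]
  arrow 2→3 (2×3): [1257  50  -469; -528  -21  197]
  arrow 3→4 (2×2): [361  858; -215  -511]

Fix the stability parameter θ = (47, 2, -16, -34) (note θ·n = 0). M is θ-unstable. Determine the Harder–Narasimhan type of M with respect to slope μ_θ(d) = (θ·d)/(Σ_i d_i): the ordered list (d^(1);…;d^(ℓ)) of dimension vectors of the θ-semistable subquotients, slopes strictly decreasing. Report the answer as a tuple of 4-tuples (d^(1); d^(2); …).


Barcode: M ≅ I[1,1], I[1,2], I[2,4]^2. HN layers by μ_θ (3 steps, strictly decreasing):
  μ^(1)=47; μ^(2)=49/2; μ^(3)=-16

((1, 0, 0, 0); (1, 1, 0, 0); (0, 2, 2, 2))


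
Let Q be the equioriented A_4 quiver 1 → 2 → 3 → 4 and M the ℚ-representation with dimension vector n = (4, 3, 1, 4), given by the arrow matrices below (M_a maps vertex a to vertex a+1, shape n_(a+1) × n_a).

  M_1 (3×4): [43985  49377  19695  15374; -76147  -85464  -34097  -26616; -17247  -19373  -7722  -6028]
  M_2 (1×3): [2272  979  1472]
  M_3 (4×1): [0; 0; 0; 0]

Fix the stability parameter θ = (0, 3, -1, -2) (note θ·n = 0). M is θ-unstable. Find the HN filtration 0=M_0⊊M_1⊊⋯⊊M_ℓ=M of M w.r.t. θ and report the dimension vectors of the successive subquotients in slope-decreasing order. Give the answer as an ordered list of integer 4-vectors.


Barcode: M ≅ I[1,1], I[1,2]^2, I[1,3], I[4,4]^4. HN layers by μ_θ (4 steps, strictly decreasing):
  μ^(1)=3; μ^(2)=1; μ^(3)=0; μ^(4)=-2

((0, 2, 0, 0); (0, 1, 1, 0); (4, 0, 0, 0); (0, 0, 0, 4))


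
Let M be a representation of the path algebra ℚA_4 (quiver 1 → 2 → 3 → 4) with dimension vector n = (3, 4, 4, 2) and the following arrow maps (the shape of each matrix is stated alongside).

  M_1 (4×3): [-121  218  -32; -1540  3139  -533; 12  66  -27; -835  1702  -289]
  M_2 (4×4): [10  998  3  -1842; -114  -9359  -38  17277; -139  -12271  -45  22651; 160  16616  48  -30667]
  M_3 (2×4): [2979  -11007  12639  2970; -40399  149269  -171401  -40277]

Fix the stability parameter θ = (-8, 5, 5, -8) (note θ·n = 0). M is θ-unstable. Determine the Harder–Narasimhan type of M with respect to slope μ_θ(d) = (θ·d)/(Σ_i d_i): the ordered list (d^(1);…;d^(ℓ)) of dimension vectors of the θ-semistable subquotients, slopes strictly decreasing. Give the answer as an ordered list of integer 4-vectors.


Barcode: M ≅ I[1,3], I[1,4]^2, I[2,3]. HN layers by μ_θ (3 steps, strictly decreasing):
  μ^(1)=5; μ^(2)=2/3; μ^(3)=-8

((0, 2, 2, 0); (0, 2, 2, 2); (3, 0, 0, 0))


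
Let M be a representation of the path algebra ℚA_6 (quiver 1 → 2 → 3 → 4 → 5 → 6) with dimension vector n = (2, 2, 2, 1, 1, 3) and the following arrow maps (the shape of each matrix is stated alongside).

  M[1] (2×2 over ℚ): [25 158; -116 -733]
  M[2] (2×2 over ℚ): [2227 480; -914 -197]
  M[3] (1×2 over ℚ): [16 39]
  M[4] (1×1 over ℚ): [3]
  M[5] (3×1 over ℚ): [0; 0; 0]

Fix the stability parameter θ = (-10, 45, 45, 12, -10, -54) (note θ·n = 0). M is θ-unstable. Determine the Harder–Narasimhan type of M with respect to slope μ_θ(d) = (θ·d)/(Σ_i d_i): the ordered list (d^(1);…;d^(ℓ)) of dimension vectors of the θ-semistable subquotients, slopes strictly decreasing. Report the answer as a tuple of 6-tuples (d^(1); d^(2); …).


Barcode: M ≅ I[1,3], I[1,5], I[6,6]^3. HN layers by μ_θ (4 steps, strictly decreasing):
  μ^(1)=45; μ^(2)=23; μ^(3)=-10; μ^(4)=-54

((0, 1, 1, 0, 0, 0); (0, 1, 1, 1, 1, 0); (2, 0, 0, 0, 0, 0); (0, 0, 0, 0, 0, 3))


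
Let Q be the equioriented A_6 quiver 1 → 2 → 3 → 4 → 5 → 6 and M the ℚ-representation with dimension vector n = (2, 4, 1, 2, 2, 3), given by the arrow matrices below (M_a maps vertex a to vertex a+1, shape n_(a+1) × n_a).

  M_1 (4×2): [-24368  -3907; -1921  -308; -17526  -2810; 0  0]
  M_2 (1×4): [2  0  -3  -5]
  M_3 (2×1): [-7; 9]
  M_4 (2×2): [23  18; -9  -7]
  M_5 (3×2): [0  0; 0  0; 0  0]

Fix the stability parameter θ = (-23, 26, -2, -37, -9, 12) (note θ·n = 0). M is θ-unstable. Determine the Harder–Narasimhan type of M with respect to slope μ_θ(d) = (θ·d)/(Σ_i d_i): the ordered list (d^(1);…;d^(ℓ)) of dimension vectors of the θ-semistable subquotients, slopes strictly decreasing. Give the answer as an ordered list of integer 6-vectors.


Barcode: M ≅ I[1,2], I[1,5], I[2,2]^2, I[4,5], I[6,6]^3. HN layers by μ_θ (6 steps, strictly decreasing):
  μ^(1)=26; μ^(2)=12; μ^(3)=-11/2; μ^(4)=-9; μ^(5)=-23; μ^(6)=-37

((0, 3, 0, 0, 0, 0); (0, 0, 0, 0, 0, 3); (0, 1, 1, 1, 1, 0); (0, 0, 0, 0, 1, 0); (2, 0, 0, 0, 0, 0); (0, 0, 0, 1, 0, 0))


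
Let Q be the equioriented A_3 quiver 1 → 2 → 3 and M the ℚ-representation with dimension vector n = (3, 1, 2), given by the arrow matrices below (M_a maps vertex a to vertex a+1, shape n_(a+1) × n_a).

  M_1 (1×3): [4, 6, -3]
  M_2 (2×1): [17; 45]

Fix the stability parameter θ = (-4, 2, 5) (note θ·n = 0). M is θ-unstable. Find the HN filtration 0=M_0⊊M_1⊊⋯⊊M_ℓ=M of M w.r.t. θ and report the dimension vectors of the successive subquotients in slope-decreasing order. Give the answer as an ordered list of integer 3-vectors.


Via rank(M_{q-1}∘⋯∘M_p): M ≅ I[1,1]^2, I[1,3], I[3,3].
μ_θ-semistable layers: μ^(1)=5; μ^(2)=2; μ^(3)=-4

((0, 0, 2); (0, 1, 0); (3, 0, 0))


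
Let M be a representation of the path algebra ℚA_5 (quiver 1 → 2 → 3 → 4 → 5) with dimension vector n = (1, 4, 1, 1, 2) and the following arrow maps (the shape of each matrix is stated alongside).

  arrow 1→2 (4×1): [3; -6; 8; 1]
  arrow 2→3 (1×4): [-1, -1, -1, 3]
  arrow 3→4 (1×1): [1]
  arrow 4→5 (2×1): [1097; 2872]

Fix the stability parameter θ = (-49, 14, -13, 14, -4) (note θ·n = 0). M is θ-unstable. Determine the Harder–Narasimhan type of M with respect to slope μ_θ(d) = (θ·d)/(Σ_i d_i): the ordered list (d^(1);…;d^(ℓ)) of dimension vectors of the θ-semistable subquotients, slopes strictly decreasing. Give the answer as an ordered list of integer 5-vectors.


Barcode: M ≅ I[1,5], I[2,2]^3, I[5,5]. HN layers by μ_θ (5 steps, strictly decreasing):
  μ^(1)=14; μ^(2)=5; μ^(3)=1/2; μ^(4)=-4; μ^(5)=-49

((0, 3, 0, 0, 0); (0, 0, 0, 1, 1); (0, 1, 1, 0, 0); (0, 0, 0, 0, 1); (1, 0, 0, 0, 0))


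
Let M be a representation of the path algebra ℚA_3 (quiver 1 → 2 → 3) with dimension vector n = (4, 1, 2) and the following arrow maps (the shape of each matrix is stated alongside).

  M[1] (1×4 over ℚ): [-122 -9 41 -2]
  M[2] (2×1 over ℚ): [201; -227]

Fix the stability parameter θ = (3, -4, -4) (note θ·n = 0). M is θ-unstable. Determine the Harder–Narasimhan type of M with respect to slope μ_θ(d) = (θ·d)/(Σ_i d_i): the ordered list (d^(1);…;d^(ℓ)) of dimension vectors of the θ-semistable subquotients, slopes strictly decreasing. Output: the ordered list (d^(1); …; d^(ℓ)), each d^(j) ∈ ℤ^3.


Interval decomposition of M: I[1,1]^3, I[1,3], I[3,3].
HN type (ℓ=3): μ^(1)=3; μ^(2)=-5/3; μ^(3)=-4

((3, 0, 0); (1, 1, 1); (0, 0, 1))


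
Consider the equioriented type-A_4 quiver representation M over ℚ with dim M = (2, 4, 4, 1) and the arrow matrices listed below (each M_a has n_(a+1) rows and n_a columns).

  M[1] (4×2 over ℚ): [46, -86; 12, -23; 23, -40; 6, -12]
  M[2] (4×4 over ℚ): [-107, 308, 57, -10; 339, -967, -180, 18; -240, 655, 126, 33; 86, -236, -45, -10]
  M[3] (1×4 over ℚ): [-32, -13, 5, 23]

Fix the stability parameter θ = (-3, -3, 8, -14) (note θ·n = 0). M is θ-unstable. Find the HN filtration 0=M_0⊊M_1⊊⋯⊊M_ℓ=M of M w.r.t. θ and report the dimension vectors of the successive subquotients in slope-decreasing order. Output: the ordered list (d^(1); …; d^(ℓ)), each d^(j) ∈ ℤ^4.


Via rank(M_{q-1}∘⋯∘M_p): M ≅ I[1,3], I[1,4], I[2,3]^2.
μ_θ-semistable layers: μ^(1)=8; μ^(2)=-3

((0, 0, 3, 0); (2, 4, 1, 1))


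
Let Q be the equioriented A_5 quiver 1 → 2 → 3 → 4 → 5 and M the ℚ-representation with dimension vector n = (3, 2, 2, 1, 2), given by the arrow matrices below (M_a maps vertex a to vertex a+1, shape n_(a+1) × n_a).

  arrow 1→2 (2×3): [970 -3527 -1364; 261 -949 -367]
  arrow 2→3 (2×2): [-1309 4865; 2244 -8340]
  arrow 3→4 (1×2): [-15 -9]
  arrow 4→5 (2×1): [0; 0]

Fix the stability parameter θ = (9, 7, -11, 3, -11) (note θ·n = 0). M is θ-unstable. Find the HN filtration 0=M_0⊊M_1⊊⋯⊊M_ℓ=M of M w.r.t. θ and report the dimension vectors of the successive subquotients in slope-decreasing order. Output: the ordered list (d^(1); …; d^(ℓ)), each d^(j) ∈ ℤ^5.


Barcode: M ≅ I[1,1], I[1,2], I[1,4], I[3,3], I[5,5]^2. HN layers by μ_θ (5 steps, strictly decreasing):
  μ^(1)=9; μ^(2)=8; μ^(3)=3; μ^(4)=5/3; μ^(5)=-11

((1, 0, 0, 0, 0); (1, 1, 0, 0, 0); (0, 0, 0, 1, 0); (1, 1, 1, 0, 0); (0, 0, 1, 0, 2))


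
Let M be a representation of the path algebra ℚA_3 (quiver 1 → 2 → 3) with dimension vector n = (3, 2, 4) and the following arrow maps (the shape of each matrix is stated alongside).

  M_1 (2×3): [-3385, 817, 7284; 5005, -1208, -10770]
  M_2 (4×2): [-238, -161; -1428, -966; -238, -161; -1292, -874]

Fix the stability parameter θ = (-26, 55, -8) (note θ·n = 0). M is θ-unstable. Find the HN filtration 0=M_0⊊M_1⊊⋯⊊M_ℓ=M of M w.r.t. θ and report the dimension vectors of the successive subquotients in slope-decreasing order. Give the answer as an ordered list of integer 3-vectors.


Via rank(M_{q-1}∘⋯∘M_p): M ≅ I[1,1], I[1,2], I[1,3], I[3,3]^3.
μ_θ-semistable layers: μ^(1)=55; μ^(2)=47/2; μ^(3)=-8; μ^(4)=-26

((0, 1, 0); (0, 1, 1); (0, 0, 3); (3, 0, 0))


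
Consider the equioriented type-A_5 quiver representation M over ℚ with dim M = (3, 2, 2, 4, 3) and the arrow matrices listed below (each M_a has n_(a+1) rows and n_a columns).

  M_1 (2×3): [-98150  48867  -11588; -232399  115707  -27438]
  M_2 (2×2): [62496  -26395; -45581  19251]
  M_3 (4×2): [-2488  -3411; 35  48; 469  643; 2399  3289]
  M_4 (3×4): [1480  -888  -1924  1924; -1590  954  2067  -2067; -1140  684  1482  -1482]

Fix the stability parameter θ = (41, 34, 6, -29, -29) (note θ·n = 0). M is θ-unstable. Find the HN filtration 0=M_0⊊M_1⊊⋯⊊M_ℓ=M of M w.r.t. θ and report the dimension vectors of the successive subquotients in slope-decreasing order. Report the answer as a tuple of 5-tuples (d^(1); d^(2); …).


Barcode: M ≅ I[1,1], I[1,4]^2, I[4,4], I[4,5], I[5,5]^2. HN layers by μ_θ (3 steps, strictly decreasing):
  μ^(1)=41; μ^(2)=13; μ^(3)=-29

((1, 0, 0, 0, 0); (2, 2, 2, 2, 0); (0, 0, 0, 2, 3))


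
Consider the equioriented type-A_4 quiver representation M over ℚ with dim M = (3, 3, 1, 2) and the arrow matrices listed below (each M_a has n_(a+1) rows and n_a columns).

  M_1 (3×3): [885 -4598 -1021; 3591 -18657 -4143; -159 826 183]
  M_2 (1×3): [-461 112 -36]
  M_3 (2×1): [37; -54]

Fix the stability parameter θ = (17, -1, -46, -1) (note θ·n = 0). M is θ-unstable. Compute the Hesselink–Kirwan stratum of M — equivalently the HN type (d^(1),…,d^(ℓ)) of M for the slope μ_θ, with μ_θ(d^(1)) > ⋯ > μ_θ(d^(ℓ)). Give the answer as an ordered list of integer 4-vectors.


Via rank(M_{q-1}∘⋯∘M_p): M ≅ I[1,1], I[1,2], I[1,4], I[2,2], I[4,4].
μ_θ-semistable layers: μ^(1)=17; μ^(2)=8; μ^(3)=-1; μ^(4)=-10

((1, 0, 0, 0); (1, 1, 0, 0); (0, 1, 0, 2); (1, 1, 1, 0))


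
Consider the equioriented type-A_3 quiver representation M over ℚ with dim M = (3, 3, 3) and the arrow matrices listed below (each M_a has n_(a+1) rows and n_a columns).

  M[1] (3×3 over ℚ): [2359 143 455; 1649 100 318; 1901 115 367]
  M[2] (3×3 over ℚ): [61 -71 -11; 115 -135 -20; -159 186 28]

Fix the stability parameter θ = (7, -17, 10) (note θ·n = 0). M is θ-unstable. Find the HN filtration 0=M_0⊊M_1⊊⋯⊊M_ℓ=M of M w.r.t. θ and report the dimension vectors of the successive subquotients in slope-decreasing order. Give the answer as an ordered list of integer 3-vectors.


Interval decomposition of M: I[1,1], I[1,3]^2, I[2,3].
HN type (ℓ=4): μ^(1)=10; μ^(2)=7; μ^(3)=-5; μ^(4)=-17

((0, 0, 3); (1, 0, 0); (2, 2, 0); (0, 1, 0))


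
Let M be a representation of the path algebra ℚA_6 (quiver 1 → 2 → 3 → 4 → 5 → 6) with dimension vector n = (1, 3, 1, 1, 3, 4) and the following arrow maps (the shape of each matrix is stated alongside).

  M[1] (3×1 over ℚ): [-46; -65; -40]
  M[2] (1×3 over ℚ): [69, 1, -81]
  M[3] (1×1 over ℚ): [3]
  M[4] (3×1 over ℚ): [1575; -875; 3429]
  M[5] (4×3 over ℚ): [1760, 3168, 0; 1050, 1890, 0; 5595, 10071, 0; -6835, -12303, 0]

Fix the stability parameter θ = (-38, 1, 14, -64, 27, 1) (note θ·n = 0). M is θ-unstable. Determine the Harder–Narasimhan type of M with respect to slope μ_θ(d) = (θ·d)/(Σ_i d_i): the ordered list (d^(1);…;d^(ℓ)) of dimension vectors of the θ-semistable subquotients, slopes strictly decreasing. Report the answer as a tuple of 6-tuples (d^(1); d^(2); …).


Via rank(M_{q-1}∘⋯∘M_p): M ≅ I[1,5], I[2,2]^2, I[5,5], I[5,6], I[6,6]^3.
μ_θ-semistable layers: μ^(1)=27; μ^(2)=14; μ^(3)=1; μ^(4)=-49/3; μ^(5)=-38

((0, 0, 0, 0, 2, 0); (0, 0, 0, 0, 1, 1); (0, 2, 0, 0, 0, 3); (0, 1, 1, 1, 0, 0); (1, 0, 0, 0, 0, 0))


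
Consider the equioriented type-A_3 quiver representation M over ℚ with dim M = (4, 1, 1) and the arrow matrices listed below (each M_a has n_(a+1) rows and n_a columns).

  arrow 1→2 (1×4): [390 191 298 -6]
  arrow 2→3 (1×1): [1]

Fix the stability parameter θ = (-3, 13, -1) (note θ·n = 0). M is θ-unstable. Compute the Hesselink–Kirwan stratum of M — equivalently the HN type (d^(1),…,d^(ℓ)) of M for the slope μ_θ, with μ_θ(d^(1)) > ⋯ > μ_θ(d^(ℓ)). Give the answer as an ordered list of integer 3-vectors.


Barcode: M ≅ I[1,1]^3, I[1,3]. HN layers by μ_θ (2 steps, strictly decreasing):
  μ^(1)=6; μ^(2)=-3

((0, 1, 1); (4, 0, 0))


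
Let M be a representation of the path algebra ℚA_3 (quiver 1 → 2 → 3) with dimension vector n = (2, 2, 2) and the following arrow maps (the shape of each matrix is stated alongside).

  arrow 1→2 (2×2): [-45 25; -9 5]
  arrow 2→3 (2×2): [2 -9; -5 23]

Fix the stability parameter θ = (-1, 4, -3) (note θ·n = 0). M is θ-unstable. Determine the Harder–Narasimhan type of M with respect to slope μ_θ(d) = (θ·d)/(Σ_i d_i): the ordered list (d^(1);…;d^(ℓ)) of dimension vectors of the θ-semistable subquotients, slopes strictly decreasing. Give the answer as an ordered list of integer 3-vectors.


Interval decomposition of M: I[1,1], I[1,3], I[2,3].
HN type (ℓ=2): μ^(1)=1/2; μ^(2)=-1

((0, 2, 2); (2, 0, 0))


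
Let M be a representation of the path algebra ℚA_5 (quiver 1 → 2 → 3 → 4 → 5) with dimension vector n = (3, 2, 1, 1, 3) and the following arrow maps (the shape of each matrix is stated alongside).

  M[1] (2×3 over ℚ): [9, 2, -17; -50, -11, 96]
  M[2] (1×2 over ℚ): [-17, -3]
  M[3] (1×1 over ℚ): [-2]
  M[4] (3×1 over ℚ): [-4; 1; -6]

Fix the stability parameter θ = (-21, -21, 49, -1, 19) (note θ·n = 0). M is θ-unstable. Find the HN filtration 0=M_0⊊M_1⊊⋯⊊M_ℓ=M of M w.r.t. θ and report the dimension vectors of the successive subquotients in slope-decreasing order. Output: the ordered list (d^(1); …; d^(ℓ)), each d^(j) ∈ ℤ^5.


Via rank(M_{q-1}∘⋯∘M_p): M ≅ I[1,1], I[1,2], I[1,5], I[5,5]^2.
μ_θ-semistable layers: μ^(1)=67/3; μ^(2)=19; μ^(3)=-21

((0, 0, 1, 1, 1); (0, 0, 0, 0, 2); (3, 2, 0, 0, 0))


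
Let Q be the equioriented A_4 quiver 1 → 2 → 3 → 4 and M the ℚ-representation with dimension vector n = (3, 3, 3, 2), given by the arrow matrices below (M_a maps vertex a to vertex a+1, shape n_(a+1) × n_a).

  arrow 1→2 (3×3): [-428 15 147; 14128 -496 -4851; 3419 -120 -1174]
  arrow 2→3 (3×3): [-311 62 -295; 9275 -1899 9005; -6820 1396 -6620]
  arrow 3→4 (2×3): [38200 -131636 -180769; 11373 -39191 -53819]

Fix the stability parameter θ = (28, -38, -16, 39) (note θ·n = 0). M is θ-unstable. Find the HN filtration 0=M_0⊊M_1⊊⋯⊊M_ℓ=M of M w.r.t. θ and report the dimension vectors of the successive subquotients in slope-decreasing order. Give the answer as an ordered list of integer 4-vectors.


Interval decomposition of M: I[1,2], I[1,3], I[1,4], I[3,4].
HN type (ℓ=4): μ^(1)=39; μ^(2)=-5; μ^(3)=-26/3; μ^(4)=-16

((0, 0, 0, 2); (1, 1, 0, 0); (2, 2, 2, 0); (0, 0, 1, 0))


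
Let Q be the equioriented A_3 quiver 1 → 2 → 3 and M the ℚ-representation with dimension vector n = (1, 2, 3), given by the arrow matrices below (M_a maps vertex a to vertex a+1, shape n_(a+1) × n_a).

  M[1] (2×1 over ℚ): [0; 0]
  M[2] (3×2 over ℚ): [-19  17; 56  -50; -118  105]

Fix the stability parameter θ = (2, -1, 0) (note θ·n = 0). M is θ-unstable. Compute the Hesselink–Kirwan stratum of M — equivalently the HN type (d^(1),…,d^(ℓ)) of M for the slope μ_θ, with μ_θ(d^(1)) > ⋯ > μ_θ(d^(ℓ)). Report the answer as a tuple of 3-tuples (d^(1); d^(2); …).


Barcode: M ≅ I[1,1], I[2,3]^2, I[3,3]. HN layers by μ_θ (3 steps, strictly decreasing):
  μ^(1)=2; μ^(2)=0; μ^(3)=-1

((1, 0, 0); (0, 0, 3); (0, 2, 0))


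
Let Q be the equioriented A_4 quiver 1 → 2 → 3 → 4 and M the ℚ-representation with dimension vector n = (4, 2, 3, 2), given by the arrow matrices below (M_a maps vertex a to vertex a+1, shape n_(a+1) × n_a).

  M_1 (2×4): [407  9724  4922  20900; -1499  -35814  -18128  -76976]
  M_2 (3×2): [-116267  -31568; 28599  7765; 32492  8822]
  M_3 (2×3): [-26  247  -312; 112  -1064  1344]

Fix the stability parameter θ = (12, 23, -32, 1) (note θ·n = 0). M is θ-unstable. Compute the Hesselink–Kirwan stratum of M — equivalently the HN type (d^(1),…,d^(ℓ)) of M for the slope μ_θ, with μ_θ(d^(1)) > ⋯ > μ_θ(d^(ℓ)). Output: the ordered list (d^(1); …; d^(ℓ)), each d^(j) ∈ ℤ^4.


Via rank(M_{q-1}∘⋯∘M_p): M ≅ I[1,1]^2, I[1,3], I[1,4], I[3,3], I[4,4].
μ_θ-semistable layers: μ^(1)=12; μ^(2)=1; μ^(3)=-32

((2, 0, 0, 0); (2, 2, 2, 2); (0, 0, 1, 0))


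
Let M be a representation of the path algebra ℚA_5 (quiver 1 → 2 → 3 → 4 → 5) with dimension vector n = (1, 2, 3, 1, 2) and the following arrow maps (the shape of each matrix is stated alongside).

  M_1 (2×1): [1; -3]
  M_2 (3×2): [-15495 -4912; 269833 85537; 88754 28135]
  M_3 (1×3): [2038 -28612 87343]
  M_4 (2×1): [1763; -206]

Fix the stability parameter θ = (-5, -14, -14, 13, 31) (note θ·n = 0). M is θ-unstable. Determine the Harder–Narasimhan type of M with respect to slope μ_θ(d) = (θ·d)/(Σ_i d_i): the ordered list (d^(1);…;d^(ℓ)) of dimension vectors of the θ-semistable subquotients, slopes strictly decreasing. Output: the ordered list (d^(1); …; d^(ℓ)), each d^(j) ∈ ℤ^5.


Barcode: M ≅ I[1,5], I[2,3], I[3,3], I[5,5]. HN layers by μ_θ (4 steps, strictly decreasing):
  μ^(1)=31; μ^(2)=13; μ^(3)=-11; μ^(4)=-14

((0, 0, 0, 0, 2); (0, 0, 0, 1, 0); (1, 1, 1, 0, 0); (0, 1, 2, 0, 0))


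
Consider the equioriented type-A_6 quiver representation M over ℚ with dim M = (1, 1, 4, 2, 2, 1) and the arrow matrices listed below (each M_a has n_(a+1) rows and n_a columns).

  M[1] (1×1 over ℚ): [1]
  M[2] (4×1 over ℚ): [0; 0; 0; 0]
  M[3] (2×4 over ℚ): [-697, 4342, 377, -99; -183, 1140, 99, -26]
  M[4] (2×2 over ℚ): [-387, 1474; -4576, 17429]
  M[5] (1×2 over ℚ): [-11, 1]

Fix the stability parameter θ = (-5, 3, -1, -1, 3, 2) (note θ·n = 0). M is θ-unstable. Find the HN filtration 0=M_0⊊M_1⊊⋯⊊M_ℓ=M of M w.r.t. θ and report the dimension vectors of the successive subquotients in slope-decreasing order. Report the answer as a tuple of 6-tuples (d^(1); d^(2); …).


Barcode: M ≅ I[1,2], I[3,3]^2, I[3,5], I[3,6]. HN layers by μ_θ (4 steps, strictly decreasing):
  μ^(1)=3; μ^(2)=5/2; μ^(3)=-1; μ^(4)=-5

((0, 1, 0, 0, 1, 0); (0, 0, 0, 0, 1, 1); (0, 0, 4, 2, 0, 0); (1, 0, 0, 0, 0, 0))


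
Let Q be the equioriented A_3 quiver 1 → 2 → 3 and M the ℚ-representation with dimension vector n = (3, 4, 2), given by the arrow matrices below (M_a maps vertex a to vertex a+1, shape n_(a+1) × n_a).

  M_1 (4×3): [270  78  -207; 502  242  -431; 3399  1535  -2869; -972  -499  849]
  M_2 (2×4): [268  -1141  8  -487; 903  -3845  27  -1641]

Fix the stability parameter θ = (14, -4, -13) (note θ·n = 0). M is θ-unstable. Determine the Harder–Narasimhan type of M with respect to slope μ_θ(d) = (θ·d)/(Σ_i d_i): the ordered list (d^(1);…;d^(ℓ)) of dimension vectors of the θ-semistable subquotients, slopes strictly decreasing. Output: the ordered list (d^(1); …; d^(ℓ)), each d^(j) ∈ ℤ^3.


Interval decomposition of M: I[1,2], I[1,3]^2, I[2,2].
HN type (ℓ=3): μ^(1)=5; μ^(2)=-1; μ^(3)=-4

((1, 1, 0); (2, 2, 2); (0, 1, 0))


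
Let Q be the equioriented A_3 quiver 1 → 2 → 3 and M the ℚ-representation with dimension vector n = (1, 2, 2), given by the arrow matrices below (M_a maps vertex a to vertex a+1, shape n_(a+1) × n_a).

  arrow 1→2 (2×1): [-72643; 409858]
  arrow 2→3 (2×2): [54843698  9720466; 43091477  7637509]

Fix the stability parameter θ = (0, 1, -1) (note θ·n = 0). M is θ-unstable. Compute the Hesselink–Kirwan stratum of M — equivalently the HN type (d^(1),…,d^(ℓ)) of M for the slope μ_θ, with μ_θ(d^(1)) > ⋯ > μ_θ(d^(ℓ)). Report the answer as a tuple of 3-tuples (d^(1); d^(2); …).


Via rank(M_{q-1}∘⋯∘M_p): M ≅ I[1,3], I[2,2], I[3,3].
μ_θ-semistable layers: μ^(1)=1; μ^(2)=0; μ^(3)=-1

((0, 1, 0); (1, 1, 1); (0, 0, 1))


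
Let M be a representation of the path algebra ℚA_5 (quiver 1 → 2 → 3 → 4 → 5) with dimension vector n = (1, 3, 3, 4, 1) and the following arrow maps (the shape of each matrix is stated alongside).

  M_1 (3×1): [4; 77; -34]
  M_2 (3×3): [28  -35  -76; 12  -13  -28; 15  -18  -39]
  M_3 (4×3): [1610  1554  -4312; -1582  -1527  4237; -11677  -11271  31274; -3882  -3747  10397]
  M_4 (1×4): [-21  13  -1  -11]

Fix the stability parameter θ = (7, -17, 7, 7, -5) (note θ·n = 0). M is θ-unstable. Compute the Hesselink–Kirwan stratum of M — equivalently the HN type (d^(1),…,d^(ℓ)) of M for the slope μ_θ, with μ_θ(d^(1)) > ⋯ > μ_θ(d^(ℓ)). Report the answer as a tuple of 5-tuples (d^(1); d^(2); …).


Interval decomposition of M: I[1,4], I[2,2], I[2,3], I[3,5], I[4,4]^2.
HN type (ℓ=4): μ^(1)=7; μ^(2)=3; μ^(3)=-5; μ^(4)=-17

((0, 0, 2, 3, 0); (0, 0, 1, 1, 1); (1, 1, 0, 0, 0); (0, 2, 0, 0, 0))


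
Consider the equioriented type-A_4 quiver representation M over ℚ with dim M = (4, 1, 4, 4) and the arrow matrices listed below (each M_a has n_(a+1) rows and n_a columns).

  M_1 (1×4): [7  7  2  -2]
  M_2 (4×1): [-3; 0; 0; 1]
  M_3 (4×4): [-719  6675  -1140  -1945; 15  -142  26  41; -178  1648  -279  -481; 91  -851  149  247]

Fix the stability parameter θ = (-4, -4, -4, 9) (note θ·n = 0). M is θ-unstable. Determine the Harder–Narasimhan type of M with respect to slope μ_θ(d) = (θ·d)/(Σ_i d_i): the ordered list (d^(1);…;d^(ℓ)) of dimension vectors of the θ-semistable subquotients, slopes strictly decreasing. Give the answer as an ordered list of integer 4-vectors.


Barcode: M ≅ I[1,1]^3, I[1,4], I[3,4]^3. HN layers by μ_θ (2 steps, strictly decreasing):
  μ^(1)=9; μ^(2)=-4

((0, 0, 0, 4); (4, 1, 4, 0))


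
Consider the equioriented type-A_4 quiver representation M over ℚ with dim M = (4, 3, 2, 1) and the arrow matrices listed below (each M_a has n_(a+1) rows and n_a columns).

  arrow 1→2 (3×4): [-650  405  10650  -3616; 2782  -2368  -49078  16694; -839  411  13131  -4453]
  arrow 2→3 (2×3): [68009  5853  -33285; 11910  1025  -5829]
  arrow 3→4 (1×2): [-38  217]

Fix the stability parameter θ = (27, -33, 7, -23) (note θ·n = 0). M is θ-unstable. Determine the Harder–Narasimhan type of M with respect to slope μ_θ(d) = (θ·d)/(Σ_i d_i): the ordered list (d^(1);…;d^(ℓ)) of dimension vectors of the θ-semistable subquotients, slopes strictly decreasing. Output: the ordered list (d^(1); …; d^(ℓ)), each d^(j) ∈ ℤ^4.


Via rank(M_{q-1}∘⋯∘M_p): M ≅ I[1,1]^2, I[1,3], I[1,4], I[2,2].
μ_θ-semistable layers: μ^(1)=27; μ^(2)=7; μ^(3)=-3; μ^(4)=-11/2; μ^(5)=-33

((2, 0, 0, 0); (0, 0, 1, 0); (1, 1, 0, 0); (1, 1, 1, 1); (0, 1, 0, 0))


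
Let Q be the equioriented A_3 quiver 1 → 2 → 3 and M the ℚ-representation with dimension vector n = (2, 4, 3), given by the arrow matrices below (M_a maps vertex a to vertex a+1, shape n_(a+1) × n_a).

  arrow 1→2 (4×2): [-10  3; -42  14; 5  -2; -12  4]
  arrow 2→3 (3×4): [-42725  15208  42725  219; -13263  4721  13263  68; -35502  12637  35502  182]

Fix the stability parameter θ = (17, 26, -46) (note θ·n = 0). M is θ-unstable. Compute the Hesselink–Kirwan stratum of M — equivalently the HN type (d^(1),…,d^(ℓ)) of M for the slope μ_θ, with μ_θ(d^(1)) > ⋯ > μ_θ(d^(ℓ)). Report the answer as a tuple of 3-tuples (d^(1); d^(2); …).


Via rank(M_{q-1}∘⋯∘M_p): M ≅ I[1,2], I[1,3], I[2,3]^2.
μ_θ-semistable layers: μ^(1)=26; μ^(2)=17; μ^(3)=-1; μ^(4)=-10

((0, 1, 0); (1, 0, 0); (1, 1, 1); (0, 2, 2))


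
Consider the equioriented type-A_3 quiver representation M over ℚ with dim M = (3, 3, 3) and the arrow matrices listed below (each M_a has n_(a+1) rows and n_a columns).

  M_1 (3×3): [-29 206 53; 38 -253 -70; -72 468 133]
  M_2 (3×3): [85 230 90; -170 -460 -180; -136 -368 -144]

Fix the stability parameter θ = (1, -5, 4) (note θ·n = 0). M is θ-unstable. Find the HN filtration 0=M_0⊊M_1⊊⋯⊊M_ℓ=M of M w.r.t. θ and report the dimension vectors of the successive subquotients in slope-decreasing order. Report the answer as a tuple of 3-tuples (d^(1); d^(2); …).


Via rank(M_{q-1}∘⋯∘M_p): M ≅ I[1,2]^2, I[1,3], I[3,3]^2.
μ_θ-semistable layers: μ^(1)=4; μ^(2)=-2

((0, 0, 3); (3, 3, 0))


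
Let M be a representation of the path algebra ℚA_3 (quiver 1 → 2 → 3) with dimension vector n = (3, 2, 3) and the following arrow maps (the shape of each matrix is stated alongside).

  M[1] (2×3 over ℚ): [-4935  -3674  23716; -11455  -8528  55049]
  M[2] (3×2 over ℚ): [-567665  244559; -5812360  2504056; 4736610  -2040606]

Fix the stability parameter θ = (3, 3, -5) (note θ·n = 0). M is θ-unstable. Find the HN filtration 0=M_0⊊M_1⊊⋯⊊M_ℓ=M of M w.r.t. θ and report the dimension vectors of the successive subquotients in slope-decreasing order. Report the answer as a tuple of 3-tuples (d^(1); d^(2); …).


Via rank(M_{q-1}∘⋯∘M_p): M ≅ I[1,1], I[1,2], I[1,3], I[3,3]^2.
μ_θ-semistable layers: μ^(1)=3; μ^(2)=1/3; μ^(3)=-5

((2, 1, 0); (1, 1, 1); (0, 0, 2))


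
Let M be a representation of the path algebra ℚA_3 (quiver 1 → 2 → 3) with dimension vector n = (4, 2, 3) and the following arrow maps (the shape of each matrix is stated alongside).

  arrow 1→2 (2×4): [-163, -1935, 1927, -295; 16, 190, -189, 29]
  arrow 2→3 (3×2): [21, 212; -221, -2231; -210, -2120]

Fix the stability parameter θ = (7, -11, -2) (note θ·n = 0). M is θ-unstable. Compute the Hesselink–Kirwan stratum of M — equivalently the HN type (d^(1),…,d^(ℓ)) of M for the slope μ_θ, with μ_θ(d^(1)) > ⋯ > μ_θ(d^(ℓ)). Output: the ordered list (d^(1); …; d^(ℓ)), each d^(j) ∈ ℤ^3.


Via rank(M_{q-1}∘⋯∘M_p): M ≅ I[1,1]^2, I[1,3]^2, I[3,3].
μ_θ-semistable layers: μ^(1)=7; μ^(2)=-2

((2, 0, 0); (2, 2, 3))


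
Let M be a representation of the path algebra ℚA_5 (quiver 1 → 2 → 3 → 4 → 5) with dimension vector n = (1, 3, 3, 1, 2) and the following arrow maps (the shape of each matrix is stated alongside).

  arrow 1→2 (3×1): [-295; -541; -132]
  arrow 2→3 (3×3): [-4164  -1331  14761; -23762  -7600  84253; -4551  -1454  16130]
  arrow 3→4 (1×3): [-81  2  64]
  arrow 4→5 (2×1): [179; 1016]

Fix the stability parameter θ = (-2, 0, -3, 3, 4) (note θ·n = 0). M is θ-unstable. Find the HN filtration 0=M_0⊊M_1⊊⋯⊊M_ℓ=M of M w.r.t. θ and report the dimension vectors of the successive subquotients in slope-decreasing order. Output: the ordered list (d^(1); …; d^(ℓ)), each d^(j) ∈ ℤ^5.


Barcode: M ≅ I[1,5], I[2,3]^2, I[5,5]. HN layers by μ_θ (4 steps, strictly decreasing):
  μ^(1)=4; μ^(2)=3; μ^(3)=-3/2; μ^(4)=-2

((0, 0, 0, 0, 2); (0, 0, 0, 1, 0); (0, 3, 3, 0, 0); (1, 0, 0, 0, 0))


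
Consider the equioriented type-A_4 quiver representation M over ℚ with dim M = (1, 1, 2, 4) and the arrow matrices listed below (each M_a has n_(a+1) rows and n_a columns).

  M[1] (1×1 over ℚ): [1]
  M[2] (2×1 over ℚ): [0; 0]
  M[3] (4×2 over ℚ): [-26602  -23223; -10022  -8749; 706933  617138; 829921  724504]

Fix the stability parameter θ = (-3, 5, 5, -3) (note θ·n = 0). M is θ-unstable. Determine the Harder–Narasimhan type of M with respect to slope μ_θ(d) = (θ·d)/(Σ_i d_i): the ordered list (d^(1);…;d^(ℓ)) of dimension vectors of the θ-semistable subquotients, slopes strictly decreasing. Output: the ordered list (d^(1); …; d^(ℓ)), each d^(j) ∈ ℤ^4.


Via rank(M_{q-1}∘⋯∘M_p): M ≅ I[1,2], I[3,4]^2, I[4,4]^2.
μ_θ-semistable layers: μ^(1)=5; μ^(2)=1; μ^(3)=-3

((0, 1, 0, 0); (0, 0, 2, 2); (1, 0, 0, 2))


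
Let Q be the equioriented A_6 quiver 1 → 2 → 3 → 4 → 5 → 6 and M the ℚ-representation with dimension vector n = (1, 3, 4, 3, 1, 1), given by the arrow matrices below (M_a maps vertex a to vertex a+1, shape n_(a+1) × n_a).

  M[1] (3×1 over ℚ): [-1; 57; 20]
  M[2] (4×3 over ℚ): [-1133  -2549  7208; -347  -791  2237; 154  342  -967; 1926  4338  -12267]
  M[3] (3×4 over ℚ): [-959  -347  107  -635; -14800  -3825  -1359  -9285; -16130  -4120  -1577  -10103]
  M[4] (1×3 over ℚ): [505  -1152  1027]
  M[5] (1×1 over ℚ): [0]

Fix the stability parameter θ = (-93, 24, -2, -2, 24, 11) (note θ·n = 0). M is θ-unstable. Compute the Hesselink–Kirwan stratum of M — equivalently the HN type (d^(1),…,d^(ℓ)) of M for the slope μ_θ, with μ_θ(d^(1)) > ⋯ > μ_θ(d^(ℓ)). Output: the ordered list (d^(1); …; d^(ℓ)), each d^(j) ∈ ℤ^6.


Interval decomposition of M: I[1,2], I[2,4], I[2,5], I[3,3], I[3,4], I[6,6].
HN type (ℓ=5): μ^(1)=24; μ^(2)=11; μ^(3)=20/3; μ^(4)=-2; μ^(5)=-93

((0, 1, 0, 0, 1, 0); (0, 0, 0, 0, 0, 1); (0, 2, 2, 2, 0, 0); (0, 0, 2, 1, 0, 0); (1, 0, 0, 0, 0, 0))


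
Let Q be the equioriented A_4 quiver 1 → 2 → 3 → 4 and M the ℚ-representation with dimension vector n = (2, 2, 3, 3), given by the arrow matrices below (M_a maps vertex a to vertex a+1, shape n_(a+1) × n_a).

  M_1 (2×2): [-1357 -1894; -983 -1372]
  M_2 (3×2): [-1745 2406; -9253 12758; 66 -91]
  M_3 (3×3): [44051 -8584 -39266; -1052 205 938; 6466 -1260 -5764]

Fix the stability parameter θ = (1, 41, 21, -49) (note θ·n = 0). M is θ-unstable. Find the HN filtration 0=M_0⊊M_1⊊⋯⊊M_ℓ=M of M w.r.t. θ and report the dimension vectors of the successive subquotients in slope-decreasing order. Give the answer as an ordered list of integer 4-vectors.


Via rank(M_{q-1}∘⋯∘M_p): M ≅ I[1,3], I[1,4], I[3,4], I[4,4].
μ_θ-semistable layers: μ^(1)=31; μ^(2)=13/3; μ^(3)=1; μ^(4)=-14; μ^(5)=-49

((0, 1, 1, 0); (0, 1, 1, 1); (2, 0, 0, 0); (0, 0, 1, 1); (0, 0, 0, 1))


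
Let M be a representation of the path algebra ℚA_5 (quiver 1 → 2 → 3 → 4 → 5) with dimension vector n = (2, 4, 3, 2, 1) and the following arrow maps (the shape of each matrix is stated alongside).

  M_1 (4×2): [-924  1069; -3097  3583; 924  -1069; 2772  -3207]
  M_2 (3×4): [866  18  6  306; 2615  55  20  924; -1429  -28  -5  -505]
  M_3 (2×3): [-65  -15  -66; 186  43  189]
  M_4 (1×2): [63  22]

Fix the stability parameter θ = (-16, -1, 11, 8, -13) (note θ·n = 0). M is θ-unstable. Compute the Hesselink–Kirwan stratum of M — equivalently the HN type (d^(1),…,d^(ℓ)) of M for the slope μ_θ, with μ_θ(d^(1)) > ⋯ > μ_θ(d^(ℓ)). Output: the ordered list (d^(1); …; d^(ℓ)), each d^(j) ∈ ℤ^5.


Interval decomposition of M: I[1,4], I[1,5], I[2,2], I[2,3].
HN type (ℓ=5): μ^(1)=11; μ^(2)=19/2; μ^(3)=2; μ^(4)=-1; μ^(5)=-16

((0, 0, 1, 0, 0); (0, 0, 1, 1, 0); (0, 0, 1, 1, 1); (0, 4, 0, 0, 0); (2, 0, 0, 0, 0))


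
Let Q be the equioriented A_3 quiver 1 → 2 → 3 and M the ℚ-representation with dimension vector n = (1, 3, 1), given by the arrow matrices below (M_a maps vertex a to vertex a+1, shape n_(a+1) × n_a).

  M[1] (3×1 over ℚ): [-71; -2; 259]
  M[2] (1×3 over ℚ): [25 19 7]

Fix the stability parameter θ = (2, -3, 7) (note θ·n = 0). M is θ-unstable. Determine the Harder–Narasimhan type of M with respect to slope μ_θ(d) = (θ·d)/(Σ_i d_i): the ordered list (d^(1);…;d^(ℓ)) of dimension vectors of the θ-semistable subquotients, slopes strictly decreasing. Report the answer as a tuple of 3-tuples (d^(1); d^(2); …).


Via rank(M_{q-1}∘⋯∘M_p): M ≅ I[1,2], I[2,2], I[2,3].
μ_θ-semistable layers: μ^(1)=7; μ^(2)=-1/2; μ^(3)=-3

((0, 0, 1); (1, 1, 0); (0, 2, 0))


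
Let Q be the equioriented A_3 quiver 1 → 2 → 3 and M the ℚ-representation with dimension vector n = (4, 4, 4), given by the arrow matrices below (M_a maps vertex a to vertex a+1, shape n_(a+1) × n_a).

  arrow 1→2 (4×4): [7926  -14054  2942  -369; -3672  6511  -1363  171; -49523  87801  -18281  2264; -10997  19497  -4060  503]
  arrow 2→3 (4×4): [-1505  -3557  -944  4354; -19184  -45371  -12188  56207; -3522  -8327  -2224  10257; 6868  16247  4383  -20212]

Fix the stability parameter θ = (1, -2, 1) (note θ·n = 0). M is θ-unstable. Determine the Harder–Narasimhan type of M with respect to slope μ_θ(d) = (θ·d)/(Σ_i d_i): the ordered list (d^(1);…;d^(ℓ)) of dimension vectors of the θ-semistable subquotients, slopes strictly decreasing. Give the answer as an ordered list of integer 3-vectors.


Barcode: M ≅ I[1,2], I[1,3]^3, I[3,3]. HN layers by μ_θ (2 steps, strictly decreasing):
  μ^(1)=1; μ^(2)=-1/2

((0, 0, 4); (4, 4, 0))


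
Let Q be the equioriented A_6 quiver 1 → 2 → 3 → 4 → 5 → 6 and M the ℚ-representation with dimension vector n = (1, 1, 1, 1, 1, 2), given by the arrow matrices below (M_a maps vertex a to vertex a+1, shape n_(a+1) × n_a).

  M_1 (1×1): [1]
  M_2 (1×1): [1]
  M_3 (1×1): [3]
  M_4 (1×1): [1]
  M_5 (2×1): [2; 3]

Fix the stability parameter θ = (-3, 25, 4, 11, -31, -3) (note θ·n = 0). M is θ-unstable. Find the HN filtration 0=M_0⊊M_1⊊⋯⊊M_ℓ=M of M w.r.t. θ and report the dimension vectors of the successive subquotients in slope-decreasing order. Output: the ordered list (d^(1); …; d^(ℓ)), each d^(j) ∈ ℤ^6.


Via rank(M_{q-1}∘⋯∘M_p): M ≅ I[1,6], I[6,6].
μ_θ-semistable layers: μ^(1)=6/5; μ^(2)=-3

((0, 1, 1, 1, 1, 1); (1, 0, 0, 0, 0, 1))


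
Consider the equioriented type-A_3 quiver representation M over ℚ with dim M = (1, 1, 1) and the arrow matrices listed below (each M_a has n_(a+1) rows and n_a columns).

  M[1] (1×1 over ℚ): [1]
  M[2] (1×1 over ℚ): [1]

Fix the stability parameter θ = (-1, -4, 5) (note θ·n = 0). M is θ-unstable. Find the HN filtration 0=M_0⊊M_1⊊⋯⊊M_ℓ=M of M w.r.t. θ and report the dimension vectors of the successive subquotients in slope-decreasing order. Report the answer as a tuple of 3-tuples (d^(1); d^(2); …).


Via rank(M_{q-1}∘⋯∘M_p): M ≅ I[1,3].
μ_θ-semistable layers: μ^(1)=5; μ^(2)=-5/2

((0, 0, 1); (1, 1, 0))


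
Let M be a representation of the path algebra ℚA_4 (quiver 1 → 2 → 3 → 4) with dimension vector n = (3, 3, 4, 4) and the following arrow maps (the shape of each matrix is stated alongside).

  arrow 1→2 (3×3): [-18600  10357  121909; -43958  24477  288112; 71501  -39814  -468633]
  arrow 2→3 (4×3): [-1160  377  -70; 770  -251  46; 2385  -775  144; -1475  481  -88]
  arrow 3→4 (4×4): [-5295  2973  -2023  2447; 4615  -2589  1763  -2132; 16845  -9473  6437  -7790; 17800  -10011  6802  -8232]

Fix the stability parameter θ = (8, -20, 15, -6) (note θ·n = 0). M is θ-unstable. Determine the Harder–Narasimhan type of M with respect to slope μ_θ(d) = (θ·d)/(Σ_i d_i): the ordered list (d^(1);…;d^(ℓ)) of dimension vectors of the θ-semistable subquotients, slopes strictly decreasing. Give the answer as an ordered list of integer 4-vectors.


Via rank(M_{q-1}∘⋯∘M_p): M ≅ I[1,2], I[1,4]^2, I[3,3], I[3,4], I[4,4].
μ_θ-semistable layers: μ^(1)=15; μ^(2)=9/2; μ^(3)=-6

((0, 0, 1, 0); (0, 0, 3, 3); (3, 3, 0, 1))
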